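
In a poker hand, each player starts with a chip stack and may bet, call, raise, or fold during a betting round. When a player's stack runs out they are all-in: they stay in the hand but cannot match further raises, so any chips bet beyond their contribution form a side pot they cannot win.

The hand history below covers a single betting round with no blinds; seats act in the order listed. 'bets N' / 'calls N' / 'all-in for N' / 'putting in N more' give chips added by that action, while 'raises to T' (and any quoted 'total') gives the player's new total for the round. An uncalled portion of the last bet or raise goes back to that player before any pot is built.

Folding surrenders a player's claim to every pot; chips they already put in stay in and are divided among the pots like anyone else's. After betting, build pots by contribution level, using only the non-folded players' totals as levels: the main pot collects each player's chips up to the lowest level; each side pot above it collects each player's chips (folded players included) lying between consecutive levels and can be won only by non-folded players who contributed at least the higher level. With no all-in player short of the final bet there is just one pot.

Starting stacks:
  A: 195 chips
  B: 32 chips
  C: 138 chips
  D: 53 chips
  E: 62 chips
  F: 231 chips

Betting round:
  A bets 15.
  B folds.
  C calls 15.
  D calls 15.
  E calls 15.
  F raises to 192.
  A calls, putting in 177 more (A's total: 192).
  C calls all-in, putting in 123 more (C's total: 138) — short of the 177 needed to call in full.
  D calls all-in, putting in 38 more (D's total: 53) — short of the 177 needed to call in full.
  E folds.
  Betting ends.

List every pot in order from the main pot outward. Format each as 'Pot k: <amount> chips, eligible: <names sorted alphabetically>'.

Contributions: A=192, C=138, D=53, E=15, F=192
Folded: B, E
Pot levels (distinct totals of non-folded players): 53, 138, 192
Layer 1-53: A 53 + C 53 + D 53 + E 15 + F 53 = 227 chips; eligible A, C, D, F
Layer 54-138: 85 each from A, C, F = 85*3 = 255 chips; eligible A, C, F
Layer 139-192: 54 each from A, F = 54*2 = 108 chips; eligible A, F

Pot 1: 227 chips, eligible: A, C, D, F
Pot 2: 255 chips, eligible: A, C, F
Pot 3: 108 chips, eligible: A, F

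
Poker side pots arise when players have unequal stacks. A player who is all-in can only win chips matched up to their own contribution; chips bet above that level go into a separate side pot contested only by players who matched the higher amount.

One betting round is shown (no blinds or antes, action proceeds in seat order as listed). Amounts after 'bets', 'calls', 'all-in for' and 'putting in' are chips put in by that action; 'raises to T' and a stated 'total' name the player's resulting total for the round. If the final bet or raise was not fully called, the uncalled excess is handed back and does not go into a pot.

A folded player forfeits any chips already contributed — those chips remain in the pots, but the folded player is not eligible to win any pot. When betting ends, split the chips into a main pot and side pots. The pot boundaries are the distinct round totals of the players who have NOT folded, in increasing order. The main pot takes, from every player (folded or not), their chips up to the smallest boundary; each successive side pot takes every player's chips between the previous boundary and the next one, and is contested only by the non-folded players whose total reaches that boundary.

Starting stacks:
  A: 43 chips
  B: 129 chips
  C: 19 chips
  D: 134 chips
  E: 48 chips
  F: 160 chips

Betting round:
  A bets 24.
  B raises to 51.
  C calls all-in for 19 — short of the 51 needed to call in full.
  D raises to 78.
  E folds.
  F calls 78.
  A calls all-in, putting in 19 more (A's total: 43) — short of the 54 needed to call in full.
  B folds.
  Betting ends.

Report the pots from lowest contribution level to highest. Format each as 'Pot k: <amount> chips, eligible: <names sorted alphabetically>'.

Pot 1: 95 chips, eligible: A, C, D, F
Pot 2: 96 chips, eligible: A, D, F
Pot 3: 78 chips, eligible: D, F

Derivation:
Contributions: A=43, B=51, C=19, D=78, F=78
Folded: B, E
Pot levels (distinct totals of non-folded players): 19, 43, 78
Layer 1-19: 19 each from A, B, C, D, F = 19*5 = 95 chips; eligible A, C, D, F
Layer 20-43: 24 each from A, B, D, F = 24*4 = 96 chips; eligible A, D, F
Layer 44-78: B 8 + D 35 + F 35 = 78 chips; eligible D, F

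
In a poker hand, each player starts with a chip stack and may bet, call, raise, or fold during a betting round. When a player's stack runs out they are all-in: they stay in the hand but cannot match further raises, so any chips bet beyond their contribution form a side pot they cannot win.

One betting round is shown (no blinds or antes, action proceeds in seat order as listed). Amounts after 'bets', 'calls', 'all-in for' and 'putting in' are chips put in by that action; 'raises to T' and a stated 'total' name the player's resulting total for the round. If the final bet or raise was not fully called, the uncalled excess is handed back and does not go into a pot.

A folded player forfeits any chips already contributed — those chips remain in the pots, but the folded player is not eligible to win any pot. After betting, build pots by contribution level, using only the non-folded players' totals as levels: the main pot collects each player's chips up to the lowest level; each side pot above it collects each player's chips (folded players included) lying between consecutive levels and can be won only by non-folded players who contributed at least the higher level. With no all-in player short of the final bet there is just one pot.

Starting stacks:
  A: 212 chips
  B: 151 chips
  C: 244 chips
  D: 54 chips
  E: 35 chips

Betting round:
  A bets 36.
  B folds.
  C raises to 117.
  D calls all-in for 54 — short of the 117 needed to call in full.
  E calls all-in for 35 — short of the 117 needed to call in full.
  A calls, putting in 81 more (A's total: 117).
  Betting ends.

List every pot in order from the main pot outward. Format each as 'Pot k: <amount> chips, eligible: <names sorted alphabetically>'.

Contributions: A=117, C=117, D=54, E=35
Folded: B
Pot levels (distinct totals of non-folded players): 35, 54, 117
Layer 1-35: 35 each from A, C, D, E = 35*4 = 140 chips; eligible A, C, D, E
Layer 36-54: 19 each from A, C, D = 19*3 = 57 chips; eligible A, C, D
Layer 55-117: 63 each from A, C = 63*2 = 126 chips; eligible A, C

Pot 1: 140 chips, eligible: A, C, D, E
Pot 2: 57 chips, eligible: A, C, D
Pot 3: 126 chips, eligible: A, C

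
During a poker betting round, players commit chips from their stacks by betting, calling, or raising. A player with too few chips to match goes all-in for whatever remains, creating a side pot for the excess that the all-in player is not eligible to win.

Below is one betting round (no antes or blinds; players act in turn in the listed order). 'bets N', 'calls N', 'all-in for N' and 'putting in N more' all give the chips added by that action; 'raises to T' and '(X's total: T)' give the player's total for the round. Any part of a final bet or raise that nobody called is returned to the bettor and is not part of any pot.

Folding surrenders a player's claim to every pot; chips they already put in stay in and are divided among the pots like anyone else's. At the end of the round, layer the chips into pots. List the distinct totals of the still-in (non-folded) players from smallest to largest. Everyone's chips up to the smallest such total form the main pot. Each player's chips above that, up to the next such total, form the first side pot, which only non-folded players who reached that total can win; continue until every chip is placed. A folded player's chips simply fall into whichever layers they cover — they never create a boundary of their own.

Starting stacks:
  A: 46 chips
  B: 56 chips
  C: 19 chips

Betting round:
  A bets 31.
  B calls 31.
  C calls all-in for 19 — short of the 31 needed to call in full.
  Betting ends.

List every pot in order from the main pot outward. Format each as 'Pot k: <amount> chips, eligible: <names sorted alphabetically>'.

Contributions: A=31, B=31, C=19
Pot levels (distinct totals of non-folded players): 19, 31
Layer 1-19: 19 each from A, B, C = 19*3 = 57 chips; eligible A, B, C
Layer 20-31: 12 each from A, B = 12*2 = 24 chips; eligible A, B

Pot 1: 57 chips, eligible: A, B, C
Pot 2: 24 chips, eligible: A, B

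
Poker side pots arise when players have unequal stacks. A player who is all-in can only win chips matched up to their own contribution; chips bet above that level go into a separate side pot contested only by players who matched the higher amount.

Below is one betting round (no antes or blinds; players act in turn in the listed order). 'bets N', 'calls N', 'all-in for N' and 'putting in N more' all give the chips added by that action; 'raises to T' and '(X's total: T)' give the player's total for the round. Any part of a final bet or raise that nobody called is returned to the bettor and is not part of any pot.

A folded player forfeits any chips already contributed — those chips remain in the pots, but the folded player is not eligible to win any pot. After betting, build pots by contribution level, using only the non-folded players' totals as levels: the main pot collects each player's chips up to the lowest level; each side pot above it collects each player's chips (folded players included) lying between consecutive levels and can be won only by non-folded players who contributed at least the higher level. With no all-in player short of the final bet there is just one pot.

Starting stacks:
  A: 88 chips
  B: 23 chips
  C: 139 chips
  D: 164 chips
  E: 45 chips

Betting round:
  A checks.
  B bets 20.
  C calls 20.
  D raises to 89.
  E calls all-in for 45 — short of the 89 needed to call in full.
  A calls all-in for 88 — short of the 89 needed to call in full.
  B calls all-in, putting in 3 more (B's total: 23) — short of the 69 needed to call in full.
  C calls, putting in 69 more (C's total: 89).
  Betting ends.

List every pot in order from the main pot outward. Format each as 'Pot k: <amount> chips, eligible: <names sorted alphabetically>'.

Pot 1: 115 chips, eligible: A, B, C, D, E
Pot 2: 88 chips, eligible: A, C, D, E
Pot 3: 129 chips, eligible: A, C, D
Pot 4: 2 chips, eligible: C, D

Derivation:
Contributions: A=88, B=23, C=89, D=89, E=45
Pot levels (distinct totals of non-folded players): 23, 45, 88, 89
Layer 1-23: 23 each from A, B, C, D, E = 23*5 = 115 chips; eligible A, B, C, D, E
Layer 24-45: 22 each from A, C, D, E = 22*4 = 88 chips; eligible A, C, D, E
Layer 46-88: 43 each from A, C, D = 43*3 = 129 chips; eligible A, C, D
Layer 89-89: 1 each from C, D = 1*2 = 2 chips; eligible C, D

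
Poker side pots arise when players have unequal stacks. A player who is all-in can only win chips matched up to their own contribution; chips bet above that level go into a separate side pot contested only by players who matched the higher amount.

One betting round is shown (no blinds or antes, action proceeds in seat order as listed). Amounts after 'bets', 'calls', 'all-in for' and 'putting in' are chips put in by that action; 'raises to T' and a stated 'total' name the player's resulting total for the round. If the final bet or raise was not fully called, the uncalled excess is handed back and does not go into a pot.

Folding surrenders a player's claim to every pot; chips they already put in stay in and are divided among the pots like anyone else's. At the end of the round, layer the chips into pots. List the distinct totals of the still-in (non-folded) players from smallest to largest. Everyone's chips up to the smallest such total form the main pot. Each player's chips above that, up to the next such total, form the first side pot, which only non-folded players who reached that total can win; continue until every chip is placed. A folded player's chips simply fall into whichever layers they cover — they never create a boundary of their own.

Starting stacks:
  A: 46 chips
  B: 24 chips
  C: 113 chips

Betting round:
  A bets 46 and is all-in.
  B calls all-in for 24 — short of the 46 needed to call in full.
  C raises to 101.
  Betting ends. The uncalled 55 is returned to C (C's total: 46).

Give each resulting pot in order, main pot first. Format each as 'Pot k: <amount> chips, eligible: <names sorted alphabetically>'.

Contributions (after 55 returned to C): A=46, B=24, C=46
Pot levels (distinct totals of non-folded players): 24, 46
Layer 1-24: 24 each from A, B, C = 24*3 = 72 chips; eligible A, B, C
Layer 25-46: 22 each from A, C = 22*2 = 44 chips; eligible A, C

Pot 1: 72 chips, eligible: A, B, C
Pot 2: 44 chips, eligible: A, C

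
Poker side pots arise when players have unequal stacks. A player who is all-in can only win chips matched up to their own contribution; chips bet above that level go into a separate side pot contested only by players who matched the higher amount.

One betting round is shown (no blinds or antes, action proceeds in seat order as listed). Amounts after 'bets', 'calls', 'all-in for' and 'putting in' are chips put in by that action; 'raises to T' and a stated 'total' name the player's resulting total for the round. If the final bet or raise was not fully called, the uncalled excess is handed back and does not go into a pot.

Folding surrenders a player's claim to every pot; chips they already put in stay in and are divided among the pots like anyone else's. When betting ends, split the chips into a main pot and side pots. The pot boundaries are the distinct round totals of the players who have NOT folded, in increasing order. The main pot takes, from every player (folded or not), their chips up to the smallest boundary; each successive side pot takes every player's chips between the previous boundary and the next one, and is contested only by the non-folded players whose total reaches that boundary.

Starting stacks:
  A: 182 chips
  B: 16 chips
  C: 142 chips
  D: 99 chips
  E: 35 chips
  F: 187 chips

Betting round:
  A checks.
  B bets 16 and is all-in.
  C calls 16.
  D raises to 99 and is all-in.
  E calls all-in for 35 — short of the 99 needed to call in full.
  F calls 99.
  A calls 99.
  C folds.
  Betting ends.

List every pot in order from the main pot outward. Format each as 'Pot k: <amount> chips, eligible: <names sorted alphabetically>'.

Pot 1: 96 chips, eligible: A, B, D, E, F
Pot 2: 76 chips, eligible: A, D, E, F
Pot 3: 192 chips, eligible: A, D, F

Derivation:
Contributions: A=99, B=16, C=16, D=99, E=35, F=99
Folded: C
Pot levels (distinct totals of non-folded players): 16, 35, 99
Layer 1-16: 16 each from A, B, C, D, E, F = 16*6 = 96 chips; eligible A, B, D, E, F
Layer 17-35: 19 each from A, D, E, F = 19*4 = 76 chips; eligible A, D, E, F
Layer 36-99: 64 each from A, D, F = 64*3 = 192 chips; eligible A, D, F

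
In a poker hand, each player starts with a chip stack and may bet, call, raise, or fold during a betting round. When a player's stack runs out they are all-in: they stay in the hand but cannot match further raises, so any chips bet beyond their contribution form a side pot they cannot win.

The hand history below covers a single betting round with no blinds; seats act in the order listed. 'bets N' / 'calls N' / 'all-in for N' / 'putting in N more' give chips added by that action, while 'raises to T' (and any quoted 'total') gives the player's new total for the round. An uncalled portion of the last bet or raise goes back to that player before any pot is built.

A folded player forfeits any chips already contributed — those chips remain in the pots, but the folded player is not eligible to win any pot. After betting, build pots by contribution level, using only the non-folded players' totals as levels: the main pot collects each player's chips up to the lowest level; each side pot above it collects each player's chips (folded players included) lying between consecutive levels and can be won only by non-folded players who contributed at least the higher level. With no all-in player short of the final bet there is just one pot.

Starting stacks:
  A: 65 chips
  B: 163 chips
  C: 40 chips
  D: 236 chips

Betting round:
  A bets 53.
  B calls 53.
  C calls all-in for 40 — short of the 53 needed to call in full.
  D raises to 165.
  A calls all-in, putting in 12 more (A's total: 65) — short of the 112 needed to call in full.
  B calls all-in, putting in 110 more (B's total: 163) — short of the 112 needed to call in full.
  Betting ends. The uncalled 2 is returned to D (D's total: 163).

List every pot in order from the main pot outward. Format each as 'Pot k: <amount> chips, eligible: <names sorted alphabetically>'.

Pot 1: 160 chips, eligible: A, B, C, D
Pot 2: 75 chips, eligible: A, B, D
Pot 3: 196 chips, eligible: B, D

Derivation:
Contributions (after 2 returned to D): A=65, B=163, C=40, D=163
Pot levels (distinct totals of non-folded players): 40, 65, 163
Layer 1-40: 40 each from A, B, C, D = 40*4 = 160 chips; eligible A, B, C, D
Layer 41-65: 25 each from A, B, D = 25*3 = 75 chips; eligible A, B, D
Layer 66-163: 98 each from B, D = 98*2 = 196 chips; eligible B, D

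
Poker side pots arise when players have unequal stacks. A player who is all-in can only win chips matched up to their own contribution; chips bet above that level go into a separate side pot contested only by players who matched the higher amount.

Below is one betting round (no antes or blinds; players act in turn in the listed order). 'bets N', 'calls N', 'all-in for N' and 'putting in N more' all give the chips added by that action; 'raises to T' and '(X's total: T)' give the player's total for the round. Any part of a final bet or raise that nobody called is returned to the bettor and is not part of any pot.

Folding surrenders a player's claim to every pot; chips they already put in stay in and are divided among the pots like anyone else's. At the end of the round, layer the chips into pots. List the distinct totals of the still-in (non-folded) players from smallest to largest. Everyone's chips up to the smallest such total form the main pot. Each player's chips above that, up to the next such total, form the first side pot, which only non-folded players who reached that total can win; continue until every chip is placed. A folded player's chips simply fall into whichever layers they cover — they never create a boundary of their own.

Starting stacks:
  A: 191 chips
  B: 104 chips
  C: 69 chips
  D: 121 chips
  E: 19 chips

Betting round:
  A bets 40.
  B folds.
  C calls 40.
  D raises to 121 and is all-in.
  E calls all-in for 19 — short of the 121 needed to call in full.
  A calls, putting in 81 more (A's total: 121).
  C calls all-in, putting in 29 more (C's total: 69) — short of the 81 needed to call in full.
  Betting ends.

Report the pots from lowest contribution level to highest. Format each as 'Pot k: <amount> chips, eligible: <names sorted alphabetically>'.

Contributions: A=121, C=69, D=121, E=19
Folded: B
Pot levels (distinct totals of non-folded players): 19, 69, 121
Layer 1-19: 19 each from A, C, D, E = 19*4 = 76 chips; eligible A, C, D, E
Layer 20-69: 50 each from A, C, D = 50*3 = 150 chips; eligible A, C, D
Layer 70-121: 52 each from A, D = 52*2 = 104 chips; eligible A, D

Pot 1: 76 chips, eligible: A, C, D, E
Pot 2: 150 chips, eligible: A, C, D
Pot 3: 104 chips, eligible: A, D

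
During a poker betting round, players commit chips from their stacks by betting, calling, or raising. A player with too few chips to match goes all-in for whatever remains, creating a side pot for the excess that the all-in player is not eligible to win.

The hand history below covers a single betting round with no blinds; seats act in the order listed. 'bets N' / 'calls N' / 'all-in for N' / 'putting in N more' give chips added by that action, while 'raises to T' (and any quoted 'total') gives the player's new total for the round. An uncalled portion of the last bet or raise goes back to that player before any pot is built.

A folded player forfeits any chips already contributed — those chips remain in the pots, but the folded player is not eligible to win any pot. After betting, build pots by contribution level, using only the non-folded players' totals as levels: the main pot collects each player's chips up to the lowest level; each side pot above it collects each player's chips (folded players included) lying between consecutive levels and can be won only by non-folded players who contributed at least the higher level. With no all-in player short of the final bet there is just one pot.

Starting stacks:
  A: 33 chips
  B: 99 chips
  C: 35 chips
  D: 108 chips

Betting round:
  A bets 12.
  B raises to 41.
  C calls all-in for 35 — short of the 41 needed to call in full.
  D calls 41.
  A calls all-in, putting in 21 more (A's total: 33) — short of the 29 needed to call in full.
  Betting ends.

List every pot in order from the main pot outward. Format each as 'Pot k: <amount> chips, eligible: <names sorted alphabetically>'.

Contributions: A=33, B=41, C=35, D=41
Pot levels (distinct totals of non-folded players): 33, 35, 41
Layer 1-33: 33 each from A, B, C, D = 33*4 = 132 chips; eligible A, B, C, D
Layer 34-35: 2 each from B, C, D = 2*3 = 6 chips; eligible B, C, D
Layer 36-41: 6 each from B, D = 6*2 = 12 chips; eligible B, D

Pot 1: 132 chips, eligible: A, B, C, D
Pot 2: 6 chips, eligible: B, C, D
Pot 3: 12 chips, eligible: B, D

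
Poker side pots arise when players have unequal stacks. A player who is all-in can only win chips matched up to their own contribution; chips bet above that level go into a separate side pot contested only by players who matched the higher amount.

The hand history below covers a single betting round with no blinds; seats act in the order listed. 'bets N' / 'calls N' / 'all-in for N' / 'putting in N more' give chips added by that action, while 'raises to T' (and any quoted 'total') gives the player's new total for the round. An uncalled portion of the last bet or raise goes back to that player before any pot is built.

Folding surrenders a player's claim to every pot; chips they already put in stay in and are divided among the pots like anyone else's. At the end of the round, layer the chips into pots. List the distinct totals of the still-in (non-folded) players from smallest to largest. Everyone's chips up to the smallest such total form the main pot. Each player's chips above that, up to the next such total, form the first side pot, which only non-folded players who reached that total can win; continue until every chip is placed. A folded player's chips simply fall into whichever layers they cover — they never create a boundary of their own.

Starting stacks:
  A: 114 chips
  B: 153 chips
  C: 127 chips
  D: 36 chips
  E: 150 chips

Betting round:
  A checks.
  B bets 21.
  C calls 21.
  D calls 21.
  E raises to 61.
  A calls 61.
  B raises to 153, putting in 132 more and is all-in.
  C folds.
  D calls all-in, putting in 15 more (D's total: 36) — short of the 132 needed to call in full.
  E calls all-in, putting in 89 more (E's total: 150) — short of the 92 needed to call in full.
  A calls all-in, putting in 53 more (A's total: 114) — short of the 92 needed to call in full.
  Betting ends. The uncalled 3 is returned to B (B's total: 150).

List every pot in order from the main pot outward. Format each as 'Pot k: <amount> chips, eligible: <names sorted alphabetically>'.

Contributions (after 3 returned to B): A=114, B=150, C=21, D=36, E=150
Folded: C
Pot levels (distinct totals of non-folded players): 36, 114, 150
Layer 1-36: A 36 + B 36 + C 21 + D 36 + E 36 = 165 chips; eligible A, B, D, E
Layer 37-114: 78 each from A, B, E = 78*3 = 234 chips; eligible A, B, E
Layer 115-150: 36 each from B, E = 36*2 = 72 chips; eligible B, E

Pot 1: 165 chips, eligible: A, B, D, E
Pot 2: 234 chips, eligible: A, B, E
Pot 3: 72 chips, eligible: B, E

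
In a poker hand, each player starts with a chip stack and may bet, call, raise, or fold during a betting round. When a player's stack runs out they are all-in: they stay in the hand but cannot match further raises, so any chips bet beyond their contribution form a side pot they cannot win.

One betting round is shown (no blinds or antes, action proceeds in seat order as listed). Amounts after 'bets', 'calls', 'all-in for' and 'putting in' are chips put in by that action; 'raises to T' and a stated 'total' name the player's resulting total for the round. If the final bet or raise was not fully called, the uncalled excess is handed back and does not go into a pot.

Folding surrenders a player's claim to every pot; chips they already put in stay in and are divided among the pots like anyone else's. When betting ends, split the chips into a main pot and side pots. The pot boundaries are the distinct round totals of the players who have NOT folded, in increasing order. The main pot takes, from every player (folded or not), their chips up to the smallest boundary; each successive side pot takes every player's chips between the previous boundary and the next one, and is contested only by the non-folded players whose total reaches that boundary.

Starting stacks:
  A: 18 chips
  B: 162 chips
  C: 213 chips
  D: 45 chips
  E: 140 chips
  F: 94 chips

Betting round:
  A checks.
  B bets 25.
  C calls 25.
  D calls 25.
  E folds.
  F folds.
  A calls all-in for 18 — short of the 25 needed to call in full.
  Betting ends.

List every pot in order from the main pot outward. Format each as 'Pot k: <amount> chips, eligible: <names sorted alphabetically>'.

Contributions: A=18, B=25, C=25, D=25
Folded: E, F
Pot levels (distinct totals of non-folded players): 18, 25
Layer 1-18: 18 each from A, B, C, D = 18*4 = 72 chips; eligible A, B, C, D
Layer 19-25: 7 each from B, C, D = 7*3 = 21 chips; eligible B, C, D

Pot 1: 72 chips, eligible: A, B, C, D
Pot 2: 21 chips, eligible: B, C, D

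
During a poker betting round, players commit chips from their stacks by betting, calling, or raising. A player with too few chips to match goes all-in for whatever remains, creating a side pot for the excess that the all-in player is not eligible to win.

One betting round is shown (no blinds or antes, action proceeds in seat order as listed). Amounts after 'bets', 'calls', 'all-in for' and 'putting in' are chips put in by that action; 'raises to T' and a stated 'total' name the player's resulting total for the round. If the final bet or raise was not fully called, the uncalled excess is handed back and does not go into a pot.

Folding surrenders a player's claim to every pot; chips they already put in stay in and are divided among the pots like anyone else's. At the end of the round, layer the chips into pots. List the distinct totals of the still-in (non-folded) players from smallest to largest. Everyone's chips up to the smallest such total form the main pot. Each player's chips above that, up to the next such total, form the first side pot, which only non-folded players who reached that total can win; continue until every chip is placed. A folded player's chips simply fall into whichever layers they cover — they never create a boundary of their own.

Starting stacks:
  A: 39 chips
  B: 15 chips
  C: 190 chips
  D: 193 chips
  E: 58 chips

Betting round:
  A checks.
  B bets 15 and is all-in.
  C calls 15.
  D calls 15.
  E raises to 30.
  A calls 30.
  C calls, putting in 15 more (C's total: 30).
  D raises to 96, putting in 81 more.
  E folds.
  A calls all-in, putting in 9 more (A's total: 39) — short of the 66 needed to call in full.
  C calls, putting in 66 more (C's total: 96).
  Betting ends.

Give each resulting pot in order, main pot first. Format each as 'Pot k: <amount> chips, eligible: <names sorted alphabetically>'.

Pot 1: 75 chips, eligible: A, B, C, D
Pot 2: 87 chips, eligible: A, C, D
Pot 3: 114 chips, eligible: C, D

Derivation:
Contributions: A=39, B=15, C=96, D=96, E=30
Folded: E
Pot levels (distinct totals of non-folded players): 15, 39, 96
Layer 1-15: 15 each from A, B, C, D, E = 15*5 = 75 chips; eligible A, B, C, D
Layer 16-39: A 24 + C 24 + D 24 + E 15 = 87 chips; eligible A, C, D
Layer 40-96: 57 each from C, D = 57*2 = 114 chips; eligible C, D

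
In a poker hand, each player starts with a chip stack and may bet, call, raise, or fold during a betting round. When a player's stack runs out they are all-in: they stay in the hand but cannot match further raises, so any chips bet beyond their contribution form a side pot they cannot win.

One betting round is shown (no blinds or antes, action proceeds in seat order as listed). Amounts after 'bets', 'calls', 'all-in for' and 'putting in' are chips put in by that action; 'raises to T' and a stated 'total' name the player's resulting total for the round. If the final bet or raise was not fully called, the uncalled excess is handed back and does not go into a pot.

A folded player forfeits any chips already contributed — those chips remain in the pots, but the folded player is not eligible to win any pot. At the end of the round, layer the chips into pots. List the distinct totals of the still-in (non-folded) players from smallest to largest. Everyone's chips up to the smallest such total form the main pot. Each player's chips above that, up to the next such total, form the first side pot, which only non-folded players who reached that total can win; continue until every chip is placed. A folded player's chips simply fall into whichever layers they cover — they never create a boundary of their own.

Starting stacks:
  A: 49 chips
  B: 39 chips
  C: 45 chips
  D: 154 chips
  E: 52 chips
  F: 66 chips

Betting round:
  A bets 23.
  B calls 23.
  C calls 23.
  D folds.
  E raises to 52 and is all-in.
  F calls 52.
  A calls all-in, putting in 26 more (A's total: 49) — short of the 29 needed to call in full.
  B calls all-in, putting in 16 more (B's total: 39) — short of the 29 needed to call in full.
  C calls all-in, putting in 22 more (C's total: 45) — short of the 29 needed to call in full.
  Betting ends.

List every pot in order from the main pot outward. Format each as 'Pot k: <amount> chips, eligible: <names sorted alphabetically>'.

Pot 1: 195 chips, eligible: A, B, C, E, F
Pot 2: 24 chips, eligible: A, C, E, F
Pot 3: 12 chips, eligible: A, E, F
Pot 4: 6 chips, eligible: E, F

Derivation:
Contributions: A=49, B=39, C=45, E=52, F=52
Folded: D
Pot levels (distinct totals of non-folded players): 39, 45, 49, 52
Layer 1-39: 39 each from A, B, C, E, F = 39*5 = 195 chips; eligible A, B, C, E, F
Layer 40-45: 6 each from A, C, E, F = 6*4 = 24 chips; eligible A, C, E, F
Layer 46-49: 4 each from A, E, F = 4*3 = 12 chips; eligible A, E, F
Layer 50-52: 3 each from E, F = 3*2 = 6 chips; eligible E, F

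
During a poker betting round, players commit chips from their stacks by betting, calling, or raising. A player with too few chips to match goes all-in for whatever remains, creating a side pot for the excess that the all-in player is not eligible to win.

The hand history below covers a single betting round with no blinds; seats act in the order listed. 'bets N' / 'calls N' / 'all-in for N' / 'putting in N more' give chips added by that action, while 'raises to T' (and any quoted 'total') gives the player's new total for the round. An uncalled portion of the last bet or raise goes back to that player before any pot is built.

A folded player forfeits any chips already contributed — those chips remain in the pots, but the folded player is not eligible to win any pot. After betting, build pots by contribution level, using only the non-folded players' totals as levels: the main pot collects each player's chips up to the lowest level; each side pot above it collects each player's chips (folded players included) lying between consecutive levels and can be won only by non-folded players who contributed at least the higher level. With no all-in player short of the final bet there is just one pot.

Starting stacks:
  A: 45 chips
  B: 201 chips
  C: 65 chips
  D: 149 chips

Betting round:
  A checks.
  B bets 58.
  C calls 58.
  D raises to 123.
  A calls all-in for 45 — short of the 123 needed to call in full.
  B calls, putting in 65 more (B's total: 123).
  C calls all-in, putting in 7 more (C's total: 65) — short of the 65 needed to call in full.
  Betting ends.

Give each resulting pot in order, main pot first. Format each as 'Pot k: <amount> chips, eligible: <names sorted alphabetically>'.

Pot 1: 180 chips, eligible: A, B, C, D
Pot 2: 60 chips, eligible: B, C, D
Pot 3: 116 chips, eligible: B, D

Derivation:
Contributions: A=45, B=123, C=65, D=123
Pot levels (distinct totals of non-folded players): 45, 65, 123
Layer 1-45: 45 each from A, B, C, D = 45*4 = 180 chips; eligible A, B, C, D
Layer 46-65: 20 each from B, C, D = 20*3 = 60 chips; eligible B, C, D
Layer 66-123: 58 each from B, D = 58*2 = 116 chips; eligible B, D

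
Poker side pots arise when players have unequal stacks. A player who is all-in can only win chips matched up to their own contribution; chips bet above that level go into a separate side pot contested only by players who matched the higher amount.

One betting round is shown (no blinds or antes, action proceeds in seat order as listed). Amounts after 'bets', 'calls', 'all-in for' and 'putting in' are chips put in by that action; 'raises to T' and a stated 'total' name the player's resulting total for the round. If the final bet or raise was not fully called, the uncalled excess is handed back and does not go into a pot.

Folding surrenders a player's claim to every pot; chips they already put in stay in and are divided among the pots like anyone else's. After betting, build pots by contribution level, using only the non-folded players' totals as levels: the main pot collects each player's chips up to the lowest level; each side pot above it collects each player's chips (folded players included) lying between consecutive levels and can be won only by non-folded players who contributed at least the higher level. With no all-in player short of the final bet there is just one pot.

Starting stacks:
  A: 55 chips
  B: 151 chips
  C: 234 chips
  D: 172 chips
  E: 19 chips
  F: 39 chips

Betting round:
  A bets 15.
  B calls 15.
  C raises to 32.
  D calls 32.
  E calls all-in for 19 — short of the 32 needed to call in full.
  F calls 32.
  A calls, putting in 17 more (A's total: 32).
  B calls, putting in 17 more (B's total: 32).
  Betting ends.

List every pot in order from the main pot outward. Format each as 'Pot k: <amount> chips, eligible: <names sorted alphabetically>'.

Contributions: A=32, B=32, C=32, D=32, E=19, F=32
Pot levels (distinct totals of non-folded players): 19, 32
Layer 1-19: 19 each from A, B, C, D, E, F = 19*6 = 114 chips; eligible A, B, C, D, E, F
Layer 20-32: 13 each from A, B, C, D, F = 13*5 = 65 chips; eligible A, B, C, D, F

Pot 1: 114 chips, eligible: A, B, C, D, E, F
Pot 2: 65 chips, eligible: A, B, C, D, F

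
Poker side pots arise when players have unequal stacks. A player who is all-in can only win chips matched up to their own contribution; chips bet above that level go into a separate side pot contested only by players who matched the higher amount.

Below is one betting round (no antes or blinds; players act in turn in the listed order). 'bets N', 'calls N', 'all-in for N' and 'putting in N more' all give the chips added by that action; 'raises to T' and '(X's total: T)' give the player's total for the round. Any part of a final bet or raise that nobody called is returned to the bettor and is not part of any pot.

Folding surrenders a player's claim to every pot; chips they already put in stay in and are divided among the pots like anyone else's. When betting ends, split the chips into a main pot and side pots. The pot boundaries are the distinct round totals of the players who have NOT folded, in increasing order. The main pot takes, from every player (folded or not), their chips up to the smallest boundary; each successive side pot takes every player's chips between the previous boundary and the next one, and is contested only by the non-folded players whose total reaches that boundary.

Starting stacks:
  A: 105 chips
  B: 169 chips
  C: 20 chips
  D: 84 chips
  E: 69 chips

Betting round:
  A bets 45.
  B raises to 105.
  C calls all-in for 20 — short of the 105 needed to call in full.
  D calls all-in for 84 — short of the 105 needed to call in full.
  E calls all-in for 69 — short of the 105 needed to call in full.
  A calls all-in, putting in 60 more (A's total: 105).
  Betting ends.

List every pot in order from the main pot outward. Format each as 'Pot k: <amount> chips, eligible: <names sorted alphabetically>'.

Pot 1: 100 chips, eligible: A, B, C, D, E
Pot 2: 196 chips, eligible: A, B, D, E
Pot 3: 45 chips, eligible: A, B, D
Pot 4: 42 chips, eligible: A, B

Derivation:
Contributions: A=105, B=105, C=20, D=84, E=69
Pot levels (distinct totals of non-folded players): 20, 69, 84, 105
Layer 1-20: 20 each from A, B, C, D, E = 20*5 = 100 chips; eligible A, B, C, D, E
Layer 21-69: 49 each from A, B, D, E = 49*4 = 196 chips; eligible A, B, D, E
Layer 70-84: 15 each from A, B, D = 15*3 = 45 chips; eligible A, B, D
Layer 85-105: 21 each from A, B = 21*2 = 42 chips; eligible A, B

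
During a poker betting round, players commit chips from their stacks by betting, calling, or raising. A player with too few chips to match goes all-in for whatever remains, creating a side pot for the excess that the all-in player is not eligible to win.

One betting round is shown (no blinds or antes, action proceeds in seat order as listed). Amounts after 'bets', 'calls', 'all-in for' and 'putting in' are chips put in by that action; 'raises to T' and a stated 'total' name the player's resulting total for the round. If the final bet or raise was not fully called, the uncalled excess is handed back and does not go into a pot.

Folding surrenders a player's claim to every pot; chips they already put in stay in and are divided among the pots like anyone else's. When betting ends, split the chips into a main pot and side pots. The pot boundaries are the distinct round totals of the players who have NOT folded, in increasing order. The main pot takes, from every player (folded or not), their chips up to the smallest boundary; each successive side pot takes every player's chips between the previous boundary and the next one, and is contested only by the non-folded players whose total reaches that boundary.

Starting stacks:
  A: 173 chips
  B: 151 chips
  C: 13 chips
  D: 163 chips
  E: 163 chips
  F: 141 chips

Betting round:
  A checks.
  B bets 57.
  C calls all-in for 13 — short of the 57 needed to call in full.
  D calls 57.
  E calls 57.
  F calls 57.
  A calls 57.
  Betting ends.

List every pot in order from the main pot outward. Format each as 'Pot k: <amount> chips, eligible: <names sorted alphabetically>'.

Contributions: A=57, B=57, C=13, D=57, E=57, F=57
Pot levels (distinct totals of non-folded players): 13, 57
Layer 1-13: 13 each from A, B, C, D, E, F = 13*6 = 78 chips; eligible A, B, C, D, E, F
Layer 14-57: 44 each from A, B, D, E, F = 44*5 = 220 chips; eligible A, B, D, E, F

Pot 1: 78 chips, eligible: A, B, C, D, E, F
Pot 2: 220 chips, eligible: A, B, D, E, F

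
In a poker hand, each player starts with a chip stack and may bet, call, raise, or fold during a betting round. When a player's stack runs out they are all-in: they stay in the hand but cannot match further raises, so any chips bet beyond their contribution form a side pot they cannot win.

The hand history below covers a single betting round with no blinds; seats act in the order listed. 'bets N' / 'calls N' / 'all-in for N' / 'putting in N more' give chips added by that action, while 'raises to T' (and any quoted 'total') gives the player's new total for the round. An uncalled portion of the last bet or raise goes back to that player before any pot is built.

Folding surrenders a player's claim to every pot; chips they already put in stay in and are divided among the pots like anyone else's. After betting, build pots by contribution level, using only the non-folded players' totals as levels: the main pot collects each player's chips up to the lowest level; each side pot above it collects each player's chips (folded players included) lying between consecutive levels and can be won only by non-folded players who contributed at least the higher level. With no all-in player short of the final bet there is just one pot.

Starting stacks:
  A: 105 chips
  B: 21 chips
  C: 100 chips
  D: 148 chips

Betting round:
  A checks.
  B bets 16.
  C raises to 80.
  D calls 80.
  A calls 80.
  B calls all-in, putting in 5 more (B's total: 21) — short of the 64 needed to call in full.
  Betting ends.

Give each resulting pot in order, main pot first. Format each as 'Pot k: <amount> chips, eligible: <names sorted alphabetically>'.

Contributions: A=80, B=21, C=80, D=80
Pot levels (distinct totals of non-folded players): 21, 80
Layer 1-21: 21 each from A, B, C, D = 21*4 = 84 chips; eligible A, B, C, D
Layer 22-80: 59 each from A, C, D = 59*3 = 177 chips; eligible A, C, D

Pot 1: 84 chips, eligible: A, B, C, D
Pot 2: 177 chips, eligible: A, C, D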